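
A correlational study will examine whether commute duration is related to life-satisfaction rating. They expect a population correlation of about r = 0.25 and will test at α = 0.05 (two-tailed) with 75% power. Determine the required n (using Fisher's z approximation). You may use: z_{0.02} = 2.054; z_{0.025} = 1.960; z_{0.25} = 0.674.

n = 110

Fisher's z: C = ½·ln((1+r)/(1−r)) = ½·ln(1.6667) = 0.2554.
n = ((z_{α/2} + z_β)/C)² + 3.
(1.960 + 0.674) / 0.2554 = 2.634 / 0.2554 = 10.313.
n = 10.313² + 3 = 106.36 + 3 = 109.4.
Round up.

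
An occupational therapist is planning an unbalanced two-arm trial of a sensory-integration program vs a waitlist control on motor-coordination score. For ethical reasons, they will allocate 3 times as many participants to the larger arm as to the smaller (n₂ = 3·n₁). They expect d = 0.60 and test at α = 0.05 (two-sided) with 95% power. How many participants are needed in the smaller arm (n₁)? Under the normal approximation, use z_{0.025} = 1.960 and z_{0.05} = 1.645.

With allocation ratio k = n₂/n₁ = 3, Var(x̄₁−x̄₂) = σ²(1/n₁ + 1/(k·n₁)) = σ²·(k+1)/(k·n₁).
So n₁ = (1 + 1/k)·((z_{α/2} + z_β)/d)² = 1.333 × (3.605/0.60)².
n₁ = 1.333 × 36.10 = 48.1.
Round up: n₁ = 49, giving n₂ = 3 × 49 = 147.

n₁ = 49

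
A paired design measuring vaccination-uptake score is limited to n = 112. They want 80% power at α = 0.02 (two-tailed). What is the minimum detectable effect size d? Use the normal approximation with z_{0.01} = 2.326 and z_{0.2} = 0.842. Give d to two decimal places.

For a single sample (or paired design) of n = 112: d_min = (z_{α/2} + z_β)/√n.
z-sum = 2.326 + 0.842 = 3.168.
d_min = 3.168 / √112 = 3.168 / 10.583 = 0.299.

d_min ≈ 0.30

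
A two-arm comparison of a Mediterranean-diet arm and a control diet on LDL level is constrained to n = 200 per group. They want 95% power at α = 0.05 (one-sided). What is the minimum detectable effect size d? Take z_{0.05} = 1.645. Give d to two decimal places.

d_min ≈ 0.33

For two independent groups of n = 200 each: d_min = (z_{α} + z_β)·√(2/n).
z-sum = 1.645 + 1.645 = 3.290.
d_min = 3.290 × √(2/200) = 3.290 × 0.1000 = 0.329.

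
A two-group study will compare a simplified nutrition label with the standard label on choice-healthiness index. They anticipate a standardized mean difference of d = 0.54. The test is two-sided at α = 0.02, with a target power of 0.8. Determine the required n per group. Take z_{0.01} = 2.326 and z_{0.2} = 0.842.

n = 69 per group

For two independent groups with equal n: n = 2·((z_{α/2} + z_β) / d)².
z_{α/2} + z_β = 2.326 + 0.842 = 3.168.
n = 2 × (3.168 / 0.54)² = 2 × 5.867² = 2 × 34.42 = 68.8.
Round up to the next whole participant.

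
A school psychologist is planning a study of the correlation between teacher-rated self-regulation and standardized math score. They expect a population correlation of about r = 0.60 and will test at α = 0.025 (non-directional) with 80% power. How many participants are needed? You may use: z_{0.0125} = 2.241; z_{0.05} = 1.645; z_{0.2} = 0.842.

Fisher's z: C = ½·ln((1+r)/(1−r)) = ½·ln(4.0000) = 0.6931.
n = ((z_{α/2} + z_β)/C)² + 3.
(2.241 + 0.842) / 0.6931 = 3.083 / 0.6931 = 4.448.
n = 4.448² + 3 = 19.79 + 3 = 22.8.
Round up.

n = 23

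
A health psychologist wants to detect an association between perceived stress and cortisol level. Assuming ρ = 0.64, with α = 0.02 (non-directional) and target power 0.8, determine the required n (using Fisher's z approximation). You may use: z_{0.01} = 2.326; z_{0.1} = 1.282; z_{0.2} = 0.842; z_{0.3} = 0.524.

n = 21

Fisher's z: C = ½·ln((1+r)/(1−r)) = ½·ln(4.5556) = 0.7582.
n = ((z_{α/2} + z_β)/C)² + 3.
(2.326 + 0.842) / 0.7582 = 3.168 / 0.7582 = 4.178.
n = 4.178² + 3 = 17.46 + 3 = 20.5.
Round up.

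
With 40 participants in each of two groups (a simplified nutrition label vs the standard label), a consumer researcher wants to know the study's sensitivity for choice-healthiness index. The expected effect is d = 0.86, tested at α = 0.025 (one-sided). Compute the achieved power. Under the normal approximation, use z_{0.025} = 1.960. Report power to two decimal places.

power ≈ 0.97

For two equal groups, power = Φ(d·√(n/2) − z_{α}).
d·√(n/2) = 0.86 × √(40/2) = 0.86 × 4.472 = 3.846.
z_β = 3.846 − 1.960 = 1.886.
Power = Φ(1.886) = 0.970.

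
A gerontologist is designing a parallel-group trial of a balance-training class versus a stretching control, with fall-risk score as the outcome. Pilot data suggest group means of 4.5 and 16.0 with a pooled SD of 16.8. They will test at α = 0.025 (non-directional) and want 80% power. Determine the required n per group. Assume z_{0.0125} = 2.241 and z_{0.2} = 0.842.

Cohen's d = |M₁ − M₂| / SD_pooled = |4.5 − 16.0| / 16.8 = 11.5 / 16.8 = 0.685.
For two independent groups with equal n: n = 2·((z_{α/2} + z_β) / d)².
z_{α/2} + z_β = 2.241 + 0.842 = 3.083.
n = 2 × (3.083 / 0.685)² = 2 × 4.501² = 2 × 20.26 = 40.5.
Round up to the next whole participant.

n = 41 per group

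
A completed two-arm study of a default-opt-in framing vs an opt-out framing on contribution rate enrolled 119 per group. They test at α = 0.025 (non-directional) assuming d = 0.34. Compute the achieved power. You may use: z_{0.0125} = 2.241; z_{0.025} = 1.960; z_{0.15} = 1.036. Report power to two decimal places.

For two equal groups, power = Φ(d·√(n/2) − z_{α/2}).
d·√(n/2) = 0.34 × √(119/2) = 0.34 × 7.714 = 2.623.
z_β = 2.623 − 2.241 = 0.382.
Power = Φ(0.382) = 0.649.

power ≈ 0.65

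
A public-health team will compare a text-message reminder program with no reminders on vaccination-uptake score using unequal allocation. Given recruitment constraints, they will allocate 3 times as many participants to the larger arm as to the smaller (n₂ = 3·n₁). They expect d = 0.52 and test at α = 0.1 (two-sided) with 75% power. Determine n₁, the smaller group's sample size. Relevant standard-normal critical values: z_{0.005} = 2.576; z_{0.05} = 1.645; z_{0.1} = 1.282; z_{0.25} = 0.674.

With allocation ratio k = n₂/n₁ = 3, Var(x̄₁−x̄₂) = σ²(1/n₁ + 1/(k·n₁)) = σ²·(k+1)/(k·n₁).
So n₁ = (1 + 1/k)·((z_{α/2} + z_β)/d)² = 1.333 × (2.319/0.52)².
n₁ = 1.333 × 19.89 = 26.5.
Round up: n₁ = 27, giving n₂ = 3 × 27 = 81.

n₁ = 27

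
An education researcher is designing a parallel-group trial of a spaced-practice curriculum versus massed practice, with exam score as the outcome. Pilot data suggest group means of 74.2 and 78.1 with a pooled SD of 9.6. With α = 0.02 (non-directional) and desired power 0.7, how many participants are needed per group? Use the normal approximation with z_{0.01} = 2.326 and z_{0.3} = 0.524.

Cohen's d = |M₁ − M₂| / SD_pooled = |74.2 − 78.1| / 9.6 = 3.9 / 9.6 = 0.406.
For two independent groups with equal n: n = 2·((z_{α/2} + z_β) / d)².
z_{α/2} + z_β = 2.326 + 0.524 = 2.850.
n = 2 × (2.850 / 0.406)² = 2 × 7.020² = 2 × 49.28 = 98.6.
Round up to the next whole participant.

n = 99 per group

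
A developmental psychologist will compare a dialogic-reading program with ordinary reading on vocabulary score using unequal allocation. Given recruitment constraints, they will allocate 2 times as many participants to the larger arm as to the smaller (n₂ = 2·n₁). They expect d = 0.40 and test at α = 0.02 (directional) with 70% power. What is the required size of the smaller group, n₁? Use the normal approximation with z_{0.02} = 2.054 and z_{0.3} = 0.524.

n₁ = 63

With allocation ratio k = n₂/n₁ = 2, Var(x̄₁−x̄₂) = σ²(1/n₁ + 1/(k·n₁)) = σ²·(k+1)/(k·n₁).
So n₁ = (1 + 1/k)·((z_{α} + z_β)/d)² = 1.500 × (2.578/0.40)².
n₁ = 1.500 × 41.54 = 62.3.
Round up: n₁ = 63, giving n₂ = 2 × 63 = 126.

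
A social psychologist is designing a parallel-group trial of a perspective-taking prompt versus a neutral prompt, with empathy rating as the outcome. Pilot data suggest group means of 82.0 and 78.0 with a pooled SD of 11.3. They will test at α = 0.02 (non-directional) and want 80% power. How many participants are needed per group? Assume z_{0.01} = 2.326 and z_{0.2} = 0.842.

n = 161 per group

Cohen's d = |M₁ − M₂| / SD_pooled = |82.0 − 78.0| / 11.3 = 4.0 / 11.3 = 0.354.
For two independent groups with equal n: n = 2·((z_{α/2} + z_β) / d)².
z_{α/2} + z_β = 2.326 + 0.842 = 3.168.
n = 2 × (3.168 / 0.354)² = 2 × 8.949² = 2 × 80.09 = 160.2.
Round up to the next whole participant.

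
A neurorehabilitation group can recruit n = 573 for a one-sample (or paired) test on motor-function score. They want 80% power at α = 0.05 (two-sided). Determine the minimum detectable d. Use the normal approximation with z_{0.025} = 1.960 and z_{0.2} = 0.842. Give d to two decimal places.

d_min ≈ 0.12

For a single sample (or paired design) of n = 573: d_min = (z_{α/2} + z_β)/√n.
z-sum = 1.960 + 0.842 = 2.802.
d_min = 2.802 / √573 = 2.802 / 23.937 = 0.117.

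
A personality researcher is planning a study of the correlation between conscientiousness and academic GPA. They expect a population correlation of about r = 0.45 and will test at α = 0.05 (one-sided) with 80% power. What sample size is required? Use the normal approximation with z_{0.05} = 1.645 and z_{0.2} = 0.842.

Fisher's z: C = ½·ln((1+r)/(1−r)) = ½·ln(2.6364) = 0.4847.
n = ((z_{α} + z_β)/C)² + 3.
(1.645 + 0.842) / 0.4847 = 2.487 / 0.4847 = 5.131.
n = 5.131² + 3 = 26.33 + 3 = 29.3.
Round up.

n = 30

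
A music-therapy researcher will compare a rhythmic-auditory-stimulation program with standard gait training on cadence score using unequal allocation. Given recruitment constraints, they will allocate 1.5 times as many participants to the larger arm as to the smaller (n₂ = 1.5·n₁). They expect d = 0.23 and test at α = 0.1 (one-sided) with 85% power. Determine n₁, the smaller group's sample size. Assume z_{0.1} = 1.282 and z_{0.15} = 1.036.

n₁ = 170

With allocation ratio k = n₂/n₁ = 1.5, Var(x̄₁−x̄₂) = σ²(1/n₁ + 1/(k·n₁)) = σ²·(k+1)/(k·n₁).
So n₁ = (1 + 1/k)·((z_{α} + z_β)/d)² = 1.667 × (2.318/0.23)².
n₁ = 1.667 × 101.57 = 169.3.
Round up: n₁ = 170, giving n₂ = 1.5 × 170 = 255.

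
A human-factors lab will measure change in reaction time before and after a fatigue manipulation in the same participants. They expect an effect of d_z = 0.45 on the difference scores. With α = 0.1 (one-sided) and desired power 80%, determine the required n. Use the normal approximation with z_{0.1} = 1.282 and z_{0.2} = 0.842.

For a paired (one-sample on differences) test: n = ((z_{α} + z_β) / d)².
z_{α} + z_β = 1.282 + 0.842 = 2.124.
n = (2.124 / 0.45)² = 4.720² = 22.28.
Round up.

n = 23 pairs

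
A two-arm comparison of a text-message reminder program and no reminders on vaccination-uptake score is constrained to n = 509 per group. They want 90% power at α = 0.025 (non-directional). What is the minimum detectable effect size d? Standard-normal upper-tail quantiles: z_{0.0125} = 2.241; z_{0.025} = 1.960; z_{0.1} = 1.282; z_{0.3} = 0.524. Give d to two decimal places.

For two independent groups of n = 509 each: d_min = (z_{α/2} + z_β)·√(2/n).
z-sum = 2.241 + 1.282 = 3.523.
d_min = 3.523 × √(2/509) = 3.523 × 0.0627 = 0.221.

d_min ≈ 0.22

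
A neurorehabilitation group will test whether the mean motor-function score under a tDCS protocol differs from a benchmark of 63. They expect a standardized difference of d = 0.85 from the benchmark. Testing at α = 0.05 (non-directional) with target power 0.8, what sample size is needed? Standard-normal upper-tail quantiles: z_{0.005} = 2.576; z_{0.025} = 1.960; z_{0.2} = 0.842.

For a one-sample test: n = ((z_{α/2} + z_β) / d)².
z_{α/2} + z_β = 1.960 + 0.842 = 2.802.
n = (2.802 / 0.85)² = 3.296² = 10.87.
Round up.

n = 11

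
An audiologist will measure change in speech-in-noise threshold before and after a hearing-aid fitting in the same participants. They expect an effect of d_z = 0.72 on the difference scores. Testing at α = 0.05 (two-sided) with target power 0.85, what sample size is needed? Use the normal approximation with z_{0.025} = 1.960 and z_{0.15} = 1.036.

n = 18 pairs

For a paired (one-sample on differences) test: n = ((z_{α/2} + z_β) / d)².
z_{α/2} + z_β = 1.960 + 1.036 = 2.996.
n = (2.996 / 0.72)² = 4.161² = 17.31.
Round up.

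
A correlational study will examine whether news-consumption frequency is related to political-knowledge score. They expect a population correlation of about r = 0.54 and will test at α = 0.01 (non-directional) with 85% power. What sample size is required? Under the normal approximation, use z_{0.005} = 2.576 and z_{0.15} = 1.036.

n = 39

Fisher's z: C = ½·ln((1+r)/(1−r)) = ½·ln(3.3478) = 0.6042.
n = ((z_{α/2} + z_β)/C)² + 3.
(2.576 + 1.036) / 0.6042 = 3.612 / 0.6042 = 5.978.
n = 5.978² + 3 = 35.74 + 3 = 38.7.
Round up.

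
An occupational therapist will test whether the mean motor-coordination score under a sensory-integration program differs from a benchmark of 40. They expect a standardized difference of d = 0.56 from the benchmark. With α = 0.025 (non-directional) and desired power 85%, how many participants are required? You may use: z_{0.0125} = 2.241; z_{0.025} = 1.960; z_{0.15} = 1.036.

n = 35

For a one-sample test: n = ((z_{α/2} + z_β) / d)².
z_{α/2} + z_β = 2.241 + 1.036 = 3.277.
n = (3.277 / 0.56)² = 5.852² = 34.24.
Round up.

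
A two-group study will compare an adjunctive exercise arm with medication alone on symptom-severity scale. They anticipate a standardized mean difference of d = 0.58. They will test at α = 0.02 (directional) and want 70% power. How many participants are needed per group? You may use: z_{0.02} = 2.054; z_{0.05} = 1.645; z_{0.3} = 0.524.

n = 40 per group

For two independent groups with equal n: n = 2·((z_{α} + z_β) / d)².
z_{α} + z_β = 2.054 + 0.524 = 2.578.
n = 2 × (2.578 / 0.58)² = 2 × 4.445² = 2 × 19.76 = 39.5.
Round up to the next whole participant.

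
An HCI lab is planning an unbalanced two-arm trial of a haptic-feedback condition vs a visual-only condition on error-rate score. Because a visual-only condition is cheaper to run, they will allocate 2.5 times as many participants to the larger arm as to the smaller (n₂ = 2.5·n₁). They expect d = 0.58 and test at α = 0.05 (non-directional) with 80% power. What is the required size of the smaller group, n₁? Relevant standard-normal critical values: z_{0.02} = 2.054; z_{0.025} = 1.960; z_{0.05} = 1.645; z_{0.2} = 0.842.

With allocation ratio k = n₂/n₁ = 2.5, Var(x̄₁−x̄₂) = σ²(1/n₁ + 1/(k·n₁)) = σ²·(k+1)/(k·n₁).
So n₁ = (1 + 1/k)·((z_{α/2} + z_β)/d)² = 1.400 × (2.802/0.58)².
n₁ = 1.400 × 23.34 = 32.7.
Round up: n₁ = 33, giving n₂ = ⌈2.5 × 33⌉ = ⌈82.5⌉ = 83.

n₁ = 33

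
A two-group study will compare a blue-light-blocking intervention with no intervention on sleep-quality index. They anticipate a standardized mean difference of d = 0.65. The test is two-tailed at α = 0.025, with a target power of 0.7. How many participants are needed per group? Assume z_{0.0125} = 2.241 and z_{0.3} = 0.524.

For two independent groups with equal n: n = 2·((z_{α/2} + z_β) / d)².
z_{α/2} + z_β = 2.241 + 0.524 = 2.765.
n = 2 × (2.765 / 0.65)² = 2 × 4.254² = 2 × 18.10 = 36.2.
Round up to the next whole participant.

n = 37 per group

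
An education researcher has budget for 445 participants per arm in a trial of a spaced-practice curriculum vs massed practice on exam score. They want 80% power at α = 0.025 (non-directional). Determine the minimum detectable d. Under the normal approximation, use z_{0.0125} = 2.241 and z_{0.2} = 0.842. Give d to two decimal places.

d_min ≈ 0.21

For two independent groups of n = 445 each: d_min = (z_{α/2} + z_β)·√(2/n).
z-sum = 2.241 + 0.842 = 3.083.
d_min = 3.083 × √(2/445) = 3.083 × 0.0670 = 0.207.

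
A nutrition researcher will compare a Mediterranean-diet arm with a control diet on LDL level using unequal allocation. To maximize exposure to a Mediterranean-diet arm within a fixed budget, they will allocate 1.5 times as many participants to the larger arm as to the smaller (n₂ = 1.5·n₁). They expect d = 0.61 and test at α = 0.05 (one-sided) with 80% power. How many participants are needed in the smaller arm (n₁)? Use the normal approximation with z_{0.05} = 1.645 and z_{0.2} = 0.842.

With allocation ratio k = n₂/n₁ = 1.5, Var(x̄₁−x̄₂) = σ²(1/n₁ + 1/(k·n₁)) = σ²·(k+1)/(k·n₁).
So n₁ = (1 + 1/k)·((z_{α} + z_β)/d)² = 1.667 × (2.487/0.61)².
n₁ = 1.667 × 16.62 = 27.7.
Round up: n₁ = 28, giving n₂ = 1.5 × 28 = 42.

n₁ = 28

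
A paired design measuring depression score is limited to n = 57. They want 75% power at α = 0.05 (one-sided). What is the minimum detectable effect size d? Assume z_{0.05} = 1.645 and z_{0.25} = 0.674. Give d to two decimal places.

d_min ≈ 0.31

For a single sample (or paired design) of n = 57: d_min = (z_{α} + z_β)/√n.
z-sum = 1.645 + 0.674 = 2.319.
d_min = 2.319 / √57 = 2.319 / 7.550 = 0.307.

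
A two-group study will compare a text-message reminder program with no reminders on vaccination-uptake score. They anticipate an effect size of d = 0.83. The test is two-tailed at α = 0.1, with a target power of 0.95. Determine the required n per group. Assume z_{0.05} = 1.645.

For two independent groups with equal n: n = 2·((z_{α/2} + z_β) / d)².
z_{α/2} + z_β = 1.645 + 1.645 = 3.290.
n = 2 × (3.290 / 0.83)² = 2 × 3.964² = 2 × 15.71 = 31.4.
Round up to the next whole participant.

n = 32 per group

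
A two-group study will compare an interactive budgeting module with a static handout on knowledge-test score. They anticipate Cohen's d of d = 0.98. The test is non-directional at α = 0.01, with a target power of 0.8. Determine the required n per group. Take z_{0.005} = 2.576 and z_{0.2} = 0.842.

n = 25 per group

For two independent groups with equal n: n = 2·((z_{α/2} + z_β) / d)².
z_{α/2} + z_β = 2.576 + 0.842 = 3.418.
n = 2 × (3.418 / 0.98)² = 2 × 3.488² = 2 × 12.16 = 24.3.
Round up to the next whole participant.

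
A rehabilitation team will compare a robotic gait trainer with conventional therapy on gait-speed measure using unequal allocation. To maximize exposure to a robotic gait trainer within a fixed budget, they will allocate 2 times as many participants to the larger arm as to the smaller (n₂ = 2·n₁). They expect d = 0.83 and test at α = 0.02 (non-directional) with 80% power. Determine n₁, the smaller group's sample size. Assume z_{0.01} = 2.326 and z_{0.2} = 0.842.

n₁ = 22

With allocation ratio k = n₂/n₁ = 2, Var(x̄₁−x̄₂) = σ²(1/n₁ + 1/(k·n₁)) = σ²·(k+1)/(k·n₁).
So n₁ = (1 + 1/k)·((z_{α/2} + z_β)/d)² = 1.500 × (3.168/0.83)².
n₁ = 1.500 × 14.57 = 21.9.
Round up: n₁ = 22, giving n₂ = 2 × 22 = 44.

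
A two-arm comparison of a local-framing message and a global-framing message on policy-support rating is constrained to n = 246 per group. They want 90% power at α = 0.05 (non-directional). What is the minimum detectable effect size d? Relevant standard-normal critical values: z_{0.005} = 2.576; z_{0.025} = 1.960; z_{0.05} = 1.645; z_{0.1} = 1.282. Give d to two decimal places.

d_min ≈ 0.29

For two independent groups of n = 246 each: d_min = (z_{α/2} + z_β)·√(2/n).
z-sum = 1.960 + 1.282 = 3.242.
d_min = 3.242 × √(2/246) = 3.242 × 0.0902 = 0.292.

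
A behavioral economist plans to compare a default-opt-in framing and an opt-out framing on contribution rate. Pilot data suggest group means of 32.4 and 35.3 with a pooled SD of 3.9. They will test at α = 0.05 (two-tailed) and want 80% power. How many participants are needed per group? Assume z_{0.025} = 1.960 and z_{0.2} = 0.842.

n = 29 per group

Cohen's d = |M₁ − M₂| / SD_pooled = |32.4 − 35.3| / 3.9 = 2.9 / 3.9 = 0.744.
For two independent groups with equal n: n = 2·((z_{α/2} + z_β) / d)².
z_{α/2} + z_β = 1.960 + 0.842 = 2.802.
n = 2 × (2.802 / 0.744)² = 2 × 3.766² = 2 × 14.18 = 28.4.
Round up to the next whole participant.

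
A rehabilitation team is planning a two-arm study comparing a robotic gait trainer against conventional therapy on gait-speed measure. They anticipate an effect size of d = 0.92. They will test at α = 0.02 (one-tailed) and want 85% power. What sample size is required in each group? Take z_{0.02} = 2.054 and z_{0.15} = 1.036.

For two independent groups with equal n: n = 2·((z_{α} + z_β) / d)².
z_{α} + z_β = 2.054 + 1.036 = 3.090.
n = 2 × (3.090 / 0.92)² = 2 × 3.359² = 2 × 11.28 = 22.6.
Round up to the next whole participant.

n = 23 per group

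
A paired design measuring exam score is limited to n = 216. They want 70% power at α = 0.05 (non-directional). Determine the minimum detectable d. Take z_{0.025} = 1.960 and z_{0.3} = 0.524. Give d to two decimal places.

For a single sample (or paired design) of n = 216: d_min = (z_{α/2} + z_β)/√n.
z-sum = 1.960 + 0.524 = 2.484.
d_min = 2.484 / √216 = 2.484 / 14.697 = 0.169.

d_min ≈ 0.17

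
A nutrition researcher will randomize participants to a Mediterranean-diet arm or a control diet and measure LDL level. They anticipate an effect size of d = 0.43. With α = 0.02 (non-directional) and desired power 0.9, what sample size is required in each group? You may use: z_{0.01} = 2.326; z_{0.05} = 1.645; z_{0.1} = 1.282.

For two independent groups with equal n: n = 2·((z_{α/2} + z_β) / d)².
z_{α/2} + z_β = 2.326 + 1.282 = 3.608.
n = 2 × (3.608 / 0.43)² = 2 × 8.391² = 2 × 70.40 = 140.8.
Round up to the next whole participant.

n = 141 per group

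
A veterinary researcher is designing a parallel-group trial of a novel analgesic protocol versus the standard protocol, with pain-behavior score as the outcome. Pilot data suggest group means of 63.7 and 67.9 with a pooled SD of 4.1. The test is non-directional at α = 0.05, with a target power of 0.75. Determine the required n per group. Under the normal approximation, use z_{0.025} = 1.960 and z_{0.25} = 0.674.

n = 14 per group

Cohen's d = |M₁ − M₂| / SD_pooled = |63.7 − 67.9| / 4.1 = 4.2 / 4.1 = 1.024.
For two independent groups with equal n: n = 2·((z_{α/2} + z_β) / d)².
z_{α/2} + z_β = 1.960 + 0.674 = 2.634.
n = 2 × (2.634 / 1.024)² = 2 × 2.572² = 2 × 6.62 = 13.2.
Round up to the next whole participant.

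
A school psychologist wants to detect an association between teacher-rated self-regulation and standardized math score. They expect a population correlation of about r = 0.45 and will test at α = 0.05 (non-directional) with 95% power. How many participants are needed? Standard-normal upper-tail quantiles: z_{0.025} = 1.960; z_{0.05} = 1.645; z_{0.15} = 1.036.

n = 59

Fisher's z: C = ½·ln((1+r)/(1−r)) = ½·ln(2.6364) = 0.4847.
n = ((z_{α/2} + z_β)/C)² + 3.
(1.960 + 1.645) / 0.4847 = 3.605 / 0.4847 = 7.438.
n = 7.438² + 3 = 55.32 + 3 = 58.3.
Round up.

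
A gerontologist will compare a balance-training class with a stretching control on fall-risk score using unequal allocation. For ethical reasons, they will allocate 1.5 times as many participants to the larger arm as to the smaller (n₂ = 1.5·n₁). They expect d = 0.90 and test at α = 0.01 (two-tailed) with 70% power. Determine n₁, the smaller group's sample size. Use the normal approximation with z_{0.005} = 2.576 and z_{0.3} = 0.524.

With allocation ratio k = n₂/n₁ = 1.5, Var(x̄₁−x̄₂) = σ²(1/n₁ + 1/(k·n₁)) = σ²·(k+1)/(k·n₁).
So n₁ = (1 + 1/k)·((z_{α/2} + z_β)/d)² = 1.667 × (3.100/0.90)².
n₁ = 1.667 × 11.86 = 19.8.
Round up: n₁ = 20, giving n₂ = 1.5 × 20 = 30.

n₁ = 20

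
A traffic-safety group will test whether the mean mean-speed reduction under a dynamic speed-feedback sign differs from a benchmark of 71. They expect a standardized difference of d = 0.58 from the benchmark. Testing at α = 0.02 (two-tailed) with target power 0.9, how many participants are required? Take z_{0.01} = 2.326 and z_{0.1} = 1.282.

For a one-sample test: n = ((z_{α/2} + z_β) / d)².
z_{α/2} + z_β = 2.326 + 1.282 = 3.608.
n = (3.608 / 0.58)² = 6.221² = 38.70.
Round up.

n = 39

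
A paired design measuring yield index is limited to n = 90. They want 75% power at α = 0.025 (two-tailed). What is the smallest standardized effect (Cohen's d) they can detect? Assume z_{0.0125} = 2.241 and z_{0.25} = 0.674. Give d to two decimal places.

For a single sample (or paired design) of n = 90: d_min = (z_{α/2} + z_β)/√n.
z-sum = 2.241 + 0.674 = 2.915.
d_min = 2.915 / √90 = 2.915 / 9.487 = 0.307.

d_min ≈ 0.31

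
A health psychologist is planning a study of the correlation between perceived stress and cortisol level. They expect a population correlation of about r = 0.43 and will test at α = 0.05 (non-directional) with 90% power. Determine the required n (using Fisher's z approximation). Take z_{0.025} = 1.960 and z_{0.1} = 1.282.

Fisher's z: C = ½·ln((1+r)/(1−r)) = ½·ln(2.5088) = 0.4599.
n = ((z_{α/2} + z_β)/C)² + 3.
(1.960 + 1.282) / 0.4599 = 3.242 / 0.4599 = 7.049.
n = 7.049² + 3 = 49.69 + 3 = 52.7.
Round up.

n = 53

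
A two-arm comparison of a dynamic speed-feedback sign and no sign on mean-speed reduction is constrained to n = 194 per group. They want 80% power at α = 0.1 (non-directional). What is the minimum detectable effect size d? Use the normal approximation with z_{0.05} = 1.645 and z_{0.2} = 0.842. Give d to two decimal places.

d_min ≈ 0.25

For two independent groups of n = 194 each: d_min = (z_{α/2} + z_β)·√(2/n).
z-sum = 1.645 + 0.842 = 2.487.
d_min = 2.487 × √(2/194) = 2.487 × 0.1015 = 0.253.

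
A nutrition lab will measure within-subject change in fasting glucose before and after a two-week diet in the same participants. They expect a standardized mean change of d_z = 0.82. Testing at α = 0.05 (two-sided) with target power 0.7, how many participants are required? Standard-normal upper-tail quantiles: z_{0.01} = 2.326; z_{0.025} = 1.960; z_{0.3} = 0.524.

For a paired (one-sample on differences) test: n = ((z_{α/2} + z_β) / d)².
z_{α/2} + z_β = 1.960 + 0.524 = 2.484.
n = (2.484 / 0.82)² = 3.029² = 9.18.
Round up.

n = 10 pairs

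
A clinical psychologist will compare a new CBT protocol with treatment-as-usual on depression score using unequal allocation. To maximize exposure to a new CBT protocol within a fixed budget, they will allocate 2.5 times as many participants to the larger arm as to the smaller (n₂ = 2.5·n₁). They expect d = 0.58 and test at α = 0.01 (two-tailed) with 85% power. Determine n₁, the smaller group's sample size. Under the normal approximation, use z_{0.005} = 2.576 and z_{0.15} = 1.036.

With allocation ratio k = n₂/n₁ = 2.5, Var(x̄₁−x̄₂) = σ²(1/n₁ + 1/(k·n₁)) = σ²·(k+1)/(k·n₁).
So n₁ = (1 + 1/k)·((z_{α/2} + z_β)/d)² = 1.400 × (3.612/0.58)².
n₁ = 1.400 × 38.78 = 54.3.
Round up: n₁ = 55, giving n₂ = ⌈2.5 × 55⌉ = ⌈137.5⌉ = 138.

n₁ = 55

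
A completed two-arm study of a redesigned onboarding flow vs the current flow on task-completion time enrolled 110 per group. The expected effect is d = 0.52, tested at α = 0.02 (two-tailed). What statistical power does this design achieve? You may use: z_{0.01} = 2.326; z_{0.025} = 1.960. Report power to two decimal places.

For two equal groups, power = Φ(d·√(n/2) − z_{α/2}).
d·√(n/2) = 0.52 × √(110/2) = 0.52 × 7.416 = 3.856.
z_β = 3.856 − 2.326 = 1.530.
Power = Φ(1.530) = 0.937.

power ≈ 0.94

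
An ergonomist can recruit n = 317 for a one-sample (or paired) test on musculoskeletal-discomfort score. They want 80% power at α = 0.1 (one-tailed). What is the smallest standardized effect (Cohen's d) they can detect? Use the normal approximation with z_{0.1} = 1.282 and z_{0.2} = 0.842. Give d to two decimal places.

d_min ≈ 0.12

For a single sample (or paired design) of n = 317: d_min = (z_{α} + z_β)/√n.
z-sum = 1.282 + 0.842 = 2.124.
d_min = 2.124 / √317 = 2.124 / 17.804 = 0.119.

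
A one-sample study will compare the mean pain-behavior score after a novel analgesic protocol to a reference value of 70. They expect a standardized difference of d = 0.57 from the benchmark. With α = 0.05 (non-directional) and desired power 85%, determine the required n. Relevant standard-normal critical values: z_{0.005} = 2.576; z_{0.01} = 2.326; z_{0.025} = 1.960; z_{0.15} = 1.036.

For a one-sample test: n = ((z_{α/2} + z_β) / d)².
z_{α/2} + z_β = 1.960 + 1.036 = 2.996.
n = (2.996 / 0.57)² = 5.256² = 27.63.
Round up.

n = 28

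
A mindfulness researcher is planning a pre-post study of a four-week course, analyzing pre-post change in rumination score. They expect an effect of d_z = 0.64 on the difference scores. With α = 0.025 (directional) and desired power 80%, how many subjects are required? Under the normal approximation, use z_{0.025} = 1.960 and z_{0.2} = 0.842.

n = 20 pairs

For a paired (one-sample on differences) test: n = ((z_{α} + z_β) / d)².
z_{α} + z_β = 1.960 + 0.842 = 2.802.
n = (2.802 / 0.64)² = 4.378² = 19.17.
Round up.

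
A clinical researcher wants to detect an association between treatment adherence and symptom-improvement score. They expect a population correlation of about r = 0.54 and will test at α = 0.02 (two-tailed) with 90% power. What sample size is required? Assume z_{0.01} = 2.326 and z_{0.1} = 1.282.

n = 39

Fisher's z: C = ½·ln((1+r)/(1−r)) = ½·ln(3.3478) = 0.6042.
n = ((z_{α/2} + z_β)/C)² + 3.
(2.326 + 1.282) / 0.6042 = 3.608 / 0.6042 = 5.972.
n = 5.972² + 3 = 35.66 + 3 = 38.7.
Round up.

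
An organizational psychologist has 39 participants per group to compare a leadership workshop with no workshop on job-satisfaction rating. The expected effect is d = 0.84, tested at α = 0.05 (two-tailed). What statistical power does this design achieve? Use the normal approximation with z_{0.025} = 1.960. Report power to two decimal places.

For two equal groups, power = Φ(d·√(n/2) − z_{α/2}).
d·√(n/2) = 0.84 × √(39/2) = 0.84 × 4.416 = 3.709.
z_β = 3.709 − 1.960 = 1.749.
Power = Φ(1.749) = 0.960.

power ≈ 0.96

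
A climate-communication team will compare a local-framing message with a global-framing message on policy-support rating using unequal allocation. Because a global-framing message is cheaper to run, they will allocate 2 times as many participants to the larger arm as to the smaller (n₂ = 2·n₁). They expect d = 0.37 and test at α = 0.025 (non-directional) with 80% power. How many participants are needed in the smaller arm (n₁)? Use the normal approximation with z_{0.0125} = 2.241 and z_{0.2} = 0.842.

n₁ = 105

With allocation ratio k = n₂/n₁ = 2, Var(x̄₁−x̄₂) = σ²(1/n₁ + 1/(k·n₁)) = σ²·(k+1)/(k·n₁).
So n₁ = (1 + 1/k)·((z_{α/2} + z_β)/d)² = 1.500 × (3.083/0.37)².
n₁ = 1.500 × 69.43 = 104.1.
Round up: n₁ = 105, giving n₂ = 2 × 105 = 210.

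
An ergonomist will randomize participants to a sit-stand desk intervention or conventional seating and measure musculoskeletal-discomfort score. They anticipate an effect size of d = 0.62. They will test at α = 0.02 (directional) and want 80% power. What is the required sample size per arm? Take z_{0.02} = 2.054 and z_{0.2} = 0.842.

n = 44 per group

For two independent groups with equal n: n = 2·((z_{α} + z_β) / d)².
z_{α} + z_β = 2.054 + 0.842 = 2.896.
n = 2 × (2.896 / 0.62)² = 2 × 4.671² = 2 × 21.82 = 43.6.
Round up to the next whole participant.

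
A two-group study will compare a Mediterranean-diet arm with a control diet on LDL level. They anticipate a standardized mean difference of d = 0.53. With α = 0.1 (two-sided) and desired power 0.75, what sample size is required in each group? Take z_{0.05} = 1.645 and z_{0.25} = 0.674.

For two independent groups with equal n: n = 2·((z_{α/2} + z_β) / d)².
z_{α/2} + z_β = 1.645 + 0.674 = 2.319.
n = 2 × (2.319 / 0.53)² = 2 × 4.375² = 2 × 19.14 = 38.3.
Round up to the next whole participant.

n = 39 per group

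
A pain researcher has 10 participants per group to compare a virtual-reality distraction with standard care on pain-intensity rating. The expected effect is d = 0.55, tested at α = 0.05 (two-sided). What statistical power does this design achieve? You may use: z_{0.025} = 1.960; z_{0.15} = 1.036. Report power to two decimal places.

For two equal groups, power = Φ(d·√(n/2) − z_{α/2}).
d·√(n/2) = 0.55 × √(10/2) = 0.55 × 2.236 = 1.230.
z_β = 1.230 − 1.960 = -0.730.
Power = Φ(-0.730) = 0.233.

power ≈ 0.23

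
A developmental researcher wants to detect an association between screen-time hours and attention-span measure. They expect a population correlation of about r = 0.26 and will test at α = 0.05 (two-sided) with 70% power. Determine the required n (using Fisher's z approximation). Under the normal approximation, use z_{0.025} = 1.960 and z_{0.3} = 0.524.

Fisher's z: C = ½·ln((1+r)/(1−r)) = ½·ln(1.7027) = 0.2661.
n = ((z_{α/2} + z_β)/C)² + 3.
(1.960 + 0.524) / 0.2661 = 2.484 / 0.2661 = 9.335.
n = 9.335² + 3 = 87.14 + 3 = 90.1.
Round up.

n = 91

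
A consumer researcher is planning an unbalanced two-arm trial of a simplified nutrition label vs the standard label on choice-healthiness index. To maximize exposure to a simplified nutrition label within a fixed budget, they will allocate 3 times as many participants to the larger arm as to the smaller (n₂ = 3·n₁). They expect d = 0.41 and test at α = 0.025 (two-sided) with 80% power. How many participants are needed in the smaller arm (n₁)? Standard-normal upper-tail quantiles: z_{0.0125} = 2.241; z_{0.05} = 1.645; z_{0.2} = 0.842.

With allocation ratio k = n₂/n₁ = 3, Var(x̄₁−x̄₂) = σ²(1/n₁ + 1/(k·n₁)) = σ²·(k+1)/(k·n₁).
So n₁ = (1 + 1/k)·((z_{α/2} + z_β)/d)² = 1.333 × (3.083/0.41)².
n₁ = 1.333 × 56.54 = 75.4.
Round up: n₁ = 76, giving n₂ = 3 × 76 = 228.

n₁ = 76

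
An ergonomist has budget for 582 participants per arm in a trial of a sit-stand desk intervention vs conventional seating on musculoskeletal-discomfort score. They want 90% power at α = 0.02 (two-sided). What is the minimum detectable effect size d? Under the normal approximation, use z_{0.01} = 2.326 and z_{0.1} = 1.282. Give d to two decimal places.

d_min ≈ 0.21

For two independent groups of n = 582 each: d_min = (z_{α/2} + z_β)·√(2/n).
z-sum = 2.326 + 1.282 = 3.608.
d_min = 3.608 × √(2/582) = 3.608 × 0.0586 = 0.212.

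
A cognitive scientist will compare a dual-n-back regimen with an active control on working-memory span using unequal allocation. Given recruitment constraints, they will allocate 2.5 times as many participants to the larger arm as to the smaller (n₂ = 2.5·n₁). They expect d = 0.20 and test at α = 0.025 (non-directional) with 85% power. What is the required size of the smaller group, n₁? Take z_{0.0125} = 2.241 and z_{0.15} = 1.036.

With allocation ratio k = n₂/n₁ = 2.5, Var(x̄₁−x̄₂) = σ²(1/n₁ + 1/(k·n₁)) = σ²·(k+1)/(k·n₁).
So n₁ = (1 + 1/k)·((z_{α/2} + z_β)/d)² = 1.400 × (3.277/0.20)².
n₁ = 1.400 × 268.47 = 375.9.
Round up: n₁ = 376, giving n₂ = 2.5 × 376 = 940.

n₁ = 376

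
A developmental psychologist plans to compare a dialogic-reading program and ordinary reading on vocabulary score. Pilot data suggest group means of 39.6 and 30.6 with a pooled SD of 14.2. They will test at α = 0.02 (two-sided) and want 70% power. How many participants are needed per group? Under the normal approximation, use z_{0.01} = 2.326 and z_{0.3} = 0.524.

Cohen's d = |M₁ − M₂| / SD_pooled = |39.6 − 30.6| / 14.2 = 9.0 / 14.2 = 0.634.
For two independent groups with equal n: n = 2·((z_{α/2} + z_β) / d)².
z_{α/2} + z_β = 2.326 + 0.524 = 2.850.
n = 2 × (2.850 / 0.634)² = 2 × 4.495² = 2 × 20.21 = 40.4.
Round up to the next whole participant.

n = 41 per group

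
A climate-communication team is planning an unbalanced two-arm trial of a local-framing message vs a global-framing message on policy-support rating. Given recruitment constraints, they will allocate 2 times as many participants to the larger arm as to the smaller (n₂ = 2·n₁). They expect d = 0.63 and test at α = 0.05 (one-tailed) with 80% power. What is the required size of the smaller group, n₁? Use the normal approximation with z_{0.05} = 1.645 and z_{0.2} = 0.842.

n₁ = 24

With allocation ratio k = n₂/n₁ = 2, Var(x̄₁−x̄₂) = σ²(1/n₁ + 1/(k·n₁)) = σ²·(k+1)/(k·n₁).
So n₁ = (1 + 1/k)·((z_{α} + z_β)/d)² = 1.500 × (2.487/0.63)².
n₁ = 1.500 × 15.58 = 23.4.
Round up: n₁ = 24, giving n₂ = 2 × 24 = 48.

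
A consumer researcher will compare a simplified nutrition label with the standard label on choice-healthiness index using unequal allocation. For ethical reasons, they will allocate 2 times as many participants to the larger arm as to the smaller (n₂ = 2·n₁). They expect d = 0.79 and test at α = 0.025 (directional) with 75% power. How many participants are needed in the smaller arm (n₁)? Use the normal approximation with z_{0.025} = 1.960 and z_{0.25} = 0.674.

With allocation ratio k = n₂/n₁ = 2, Var(x̄₁−x̄₂) = σ²(1/n₁ + 1/(k·n₁)) = σ²·(k+1)/(k·n₁).
So n₁ = (1 + 1/k)·((z_{α} + z_β)/d)² = 1.500 × (2.634/0.79)².
n₁ = 1.500 × 11.12 = 16.7.
Round up: n₁ = 17, giving n₂ = 2 × 17 = 34.

n₁ = 17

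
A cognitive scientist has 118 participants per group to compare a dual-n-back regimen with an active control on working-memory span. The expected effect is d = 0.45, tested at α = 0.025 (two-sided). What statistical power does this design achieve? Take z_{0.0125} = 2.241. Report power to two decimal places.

For two equal groups, power = Φ(d·√(n/2) − z_{α/2}).
d·√(n/2) = 0.45 × √(118/2) = 0.45 × 7.681 = 3.457.
z_β = 3.457 − 2.241 = 1.216.
Power = Φ(1.216) = 0.888.

power ≈ 0.89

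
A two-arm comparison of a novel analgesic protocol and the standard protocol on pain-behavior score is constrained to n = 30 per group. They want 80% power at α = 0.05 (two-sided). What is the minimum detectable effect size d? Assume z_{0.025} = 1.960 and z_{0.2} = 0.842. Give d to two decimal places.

For two independent groups of n = 30 each: d_min = (z_{α/2} + z_β)·√(2/n).
z-sum = 1.960 + 0.842 = 2.802.
d_min = 2.802 × √(2/30) = 2.802 × 0.2582 = 0.723.

d_min ≈ 0.72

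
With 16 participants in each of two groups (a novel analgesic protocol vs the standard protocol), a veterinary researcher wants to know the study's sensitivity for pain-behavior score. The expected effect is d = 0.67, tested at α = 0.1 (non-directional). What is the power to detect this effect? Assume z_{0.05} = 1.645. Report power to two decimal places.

power ≈ 0.60

For two equal groups, power = Φ(d·√(n/2) − z_{α/2}).
d·√(n/2) = 0.67 × √(16/2) = 0.67 × 2.828 = 1.895.
z_β = 1.895 − 1.645 = 0.250.
Power = Φ(0.250) = 0.599.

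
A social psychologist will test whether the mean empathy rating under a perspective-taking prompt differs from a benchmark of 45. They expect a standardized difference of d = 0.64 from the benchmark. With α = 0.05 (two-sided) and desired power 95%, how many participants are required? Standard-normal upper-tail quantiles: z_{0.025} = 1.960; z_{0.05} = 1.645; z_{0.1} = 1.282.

For a one-sample test: n = ((z_{α/2} + z_β) / d)².
z_{α/2} + z_β = 1.960 + 1.645 = 3.605.
n = (3.605 / 0.64)² = 5.633² = 31.73.
Round up.

n = 32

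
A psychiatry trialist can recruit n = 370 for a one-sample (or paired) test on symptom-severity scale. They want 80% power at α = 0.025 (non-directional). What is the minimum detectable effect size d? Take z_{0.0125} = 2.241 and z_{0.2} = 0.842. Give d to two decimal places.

For a single sample (or paired design) of n = 370: d_min = (z_{α/2} + z_β)/√n.
z-sum = 2.241 + 0.842 = 3.083.
d_min = 3.083 / √370 = 3.083 / 19.235 = 0.160.

d_min ≈ 0.16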